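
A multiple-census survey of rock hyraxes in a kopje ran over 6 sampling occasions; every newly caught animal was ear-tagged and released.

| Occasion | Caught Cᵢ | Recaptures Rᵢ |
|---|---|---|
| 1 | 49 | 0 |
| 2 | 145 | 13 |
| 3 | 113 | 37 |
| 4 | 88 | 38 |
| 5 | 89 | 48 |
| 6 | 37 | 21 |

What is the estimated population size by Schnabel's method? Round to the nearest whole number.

Marked at large before each occasion: Mᵢ = Σⱼ<ᵢ (Cⱼ − Rⱼ) → M1=0, M2=49, M3=181, M4=257, M5=307, M6=348
Σ MᵢCᵢ = 0·49 + 49·145 + 181·113 + 257·88 + 307·89 + 348·37 = 0 + 7105 + 20453 + 22616 + 27323 + 12876 = 90373
Σ Rᵢ = 0 + 13 + 37 + 38 + 48 + 21 = 157
N̂ = 90373 / 157 ≈ 575.6 → 576

N ≈ 576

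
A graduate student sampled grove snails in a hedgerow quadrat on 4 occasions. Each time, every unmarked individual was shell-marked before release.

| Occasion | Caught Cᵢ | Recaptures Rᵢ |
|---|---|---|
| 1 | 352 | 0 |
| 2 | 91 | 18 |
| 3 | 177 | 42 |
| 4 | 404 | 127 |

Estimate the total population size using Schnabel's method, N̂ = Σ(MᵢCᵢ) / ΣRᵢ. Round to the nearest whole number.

Marked at large before each occasion: Mᵢ = Σⱼ<ᵢ (Cⱼ − Rⱼ) → M1=0, M2=352, M3=425, M4=560
Σ MᵢCᵢ = 0·352 + 352·91 + 425·177 + 560·404 = 0 + 32032 + 75225 + 226240 = 333497
Σ Rᵢ = 0 + 18 + 42 + 127 = 187
N̂ = 333497 / 187 ≈ 1783.4 → 1783

N ≈ 1783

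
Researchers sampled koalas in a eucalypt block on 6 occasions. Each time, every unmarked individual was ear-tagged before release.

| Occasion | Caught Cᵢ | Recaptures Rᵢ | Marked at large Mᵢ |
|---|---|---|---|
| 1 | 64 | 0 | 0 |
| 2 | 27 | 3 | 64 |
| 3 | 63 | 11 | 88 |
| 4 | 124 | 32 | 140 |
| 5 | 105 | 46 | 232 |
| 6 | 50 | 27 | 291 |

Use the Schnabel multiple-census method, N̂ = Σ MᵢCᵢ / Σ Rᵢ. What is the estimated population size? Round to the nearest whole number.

N ≈ 534

Σ MᵢCᵢ = 0·64 + 64·27 + 88·63 + 140·124 + 232·105 + 291·50 = 0 + 1728 + 5544 + 17360 + 24360 + 14550 = 63542
Σ Rᵢ = 0 + 3 + 11 + 32 + 46 + 27 = 119
N̂ = 63542 / 119 ≈ 534.0 → 534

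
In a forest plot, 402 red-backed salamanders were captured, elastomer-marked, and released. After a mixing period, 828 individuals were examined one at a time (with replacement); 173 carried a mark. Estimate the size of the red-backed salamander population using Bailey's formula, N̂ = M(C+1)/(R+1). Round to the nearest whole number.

N ≈ 1915

N̂ = 402·(828+1)/(173+1) = 402·829/174 = 333258/174 ≈ 1915.3 → 1915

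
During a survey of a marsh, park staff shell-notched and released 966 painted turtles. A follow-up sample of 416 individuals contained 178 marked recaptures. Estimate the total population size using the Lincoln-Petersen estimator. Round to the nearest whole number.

N ≈ 2258

If marked individuals mix randomly, R/C ≈ M/N, giving N ≈ M·C/R.
N = (966 × 416) / 178 = 401856 / 178 ≈ 2257.6 → 2258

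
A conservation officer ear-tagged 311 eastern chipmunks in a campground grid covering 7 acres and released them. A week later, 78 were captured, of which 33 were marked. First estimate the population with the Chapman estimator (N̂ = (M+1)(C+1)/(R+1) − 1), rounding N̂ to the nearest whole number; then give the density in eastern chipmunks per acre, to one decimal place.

N̂ = 312·79/34 − 1 = 24648/34 − 1 ≈ 723.9 → 724
Density = N̂ / area = 724 / 7 ≈ 103.43 → 103.4 per acre

density ≈ 103.4 eastern chipmunks per acre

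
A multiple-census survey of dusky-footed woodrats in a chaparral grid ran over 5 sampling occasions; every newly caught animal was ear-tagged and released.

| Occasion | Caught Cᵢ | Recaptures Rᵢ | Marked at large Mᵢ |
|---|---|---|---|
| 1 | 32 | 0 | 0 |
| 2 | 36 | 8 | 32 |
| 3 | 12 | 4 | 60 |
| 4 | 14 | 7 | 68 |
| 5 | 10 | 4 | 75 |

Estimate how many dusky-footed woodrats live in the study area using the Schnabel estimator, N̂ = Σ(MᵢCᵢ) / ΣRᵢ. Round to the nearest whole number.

N ≈ 155

Σ MᵢCᵢ = 0·32 + 32·36 + 60·12 + 68·14 + 75·10 = 0 + 1152 + 720 + 952 + 750 = 3574
Σ Rᵢ = 0 + 8 + 4 + 7 + 4 = 23
N̂ = 3574 / 23 ≈ 155.4 → 155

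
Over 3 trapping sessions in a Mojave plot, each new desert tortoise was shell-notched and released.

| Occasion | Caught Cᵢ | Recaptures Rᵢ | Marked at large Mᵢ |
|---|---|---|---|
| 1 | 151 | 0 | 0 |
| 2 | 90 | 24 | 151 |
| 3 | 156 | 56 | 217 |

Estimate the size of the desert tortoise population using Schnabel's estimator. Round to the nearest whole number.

Σ MᵢCᵢ = 0·151 + 151·90 + 217·156 = 0 + 13590 + 33852 = 47442
Σ Rᵢ = 0 + 24 + 56 = 80
N̂ = 47442 / 80 ≈ 593.0 → 593

N ≈ 593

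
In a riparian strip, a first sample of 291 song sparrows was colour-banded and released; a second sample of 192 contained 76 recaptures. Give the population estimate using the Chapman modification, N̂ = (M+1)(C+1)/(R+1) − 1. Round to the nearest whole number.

N̂ = (291+1)(192+1)/(76+1) − 1 = 292·193/77 − 1
= 56356/77 − 1 ≈ 731.9 − 1 ≈ 730.9 → 731

N ≈ 731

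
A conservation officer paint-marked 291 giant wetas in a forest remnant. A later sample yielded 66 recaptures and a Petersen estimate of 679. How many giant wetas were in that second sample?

C = 154

From N = M·C/R: C = N·R / M = 679·66 / 291 = 44814 / 291 = 154.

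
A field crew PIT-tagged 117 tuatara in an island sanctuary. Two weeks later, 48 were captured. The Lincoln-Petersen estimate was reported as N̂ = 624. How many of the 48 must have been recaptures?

R = 9

From N = M·C/R: R = M·C / N = 117·48 / 624 = 5616 / 624 = 9.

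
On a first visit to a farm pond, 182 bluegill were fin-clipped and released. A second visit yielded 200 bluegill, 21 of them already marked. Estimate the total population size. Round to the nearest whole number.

N = (182 × 200) / 21 = 36400 / 21 ≈ 1733.3 → 1733

N ≈ 1733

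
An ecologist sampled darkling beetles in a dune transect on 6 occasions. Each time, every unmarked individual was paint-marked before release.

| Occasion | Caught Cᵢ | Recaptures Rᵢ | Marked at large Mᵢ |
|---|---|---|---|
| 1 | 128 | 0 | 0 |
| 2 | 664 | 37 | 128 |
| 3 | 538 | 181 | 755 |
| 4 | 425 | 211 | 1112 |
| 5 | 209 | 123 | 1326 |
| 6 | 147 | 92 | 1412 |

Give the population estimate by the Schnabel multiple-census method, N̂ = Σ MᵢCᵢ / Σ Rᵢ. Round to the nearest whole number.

N ≈ 2249

Σ MᵢCᵢ = 0·128 + 128·664 + 755·538 + 1112·425 + 1326·209 + 1412·147 = 0 + 84992 + 406190 + 472600 + 277134 + 207564 = 1448480
Σ Rᵢ = 0 + 37 + 181 + 211 + 123 + 92 = 644
N̂ = 1448480 / 644 ≈ 2249.2 → 2249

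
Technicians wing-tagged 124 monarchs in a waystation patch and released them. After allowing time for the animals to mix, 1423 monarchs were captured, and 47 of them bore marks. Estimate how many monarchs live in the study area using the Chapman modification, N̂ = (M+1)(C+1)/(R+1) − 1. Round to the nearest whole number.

N̂ = (124+1)(1423+1)/(47+1) − 1 = 125·1424/48 − 1
= 178000/48 − 1 ≈ 3708.3 − 1 ≈ 3707.3 → 3707

N ≈ 3707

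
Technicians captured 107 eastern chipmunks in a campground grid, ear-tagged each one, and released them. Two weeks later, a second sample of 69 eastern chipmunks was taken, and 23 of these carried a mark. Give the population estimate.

N = 321

N = (107 × 69) / 23 = 7383 / 23 = 321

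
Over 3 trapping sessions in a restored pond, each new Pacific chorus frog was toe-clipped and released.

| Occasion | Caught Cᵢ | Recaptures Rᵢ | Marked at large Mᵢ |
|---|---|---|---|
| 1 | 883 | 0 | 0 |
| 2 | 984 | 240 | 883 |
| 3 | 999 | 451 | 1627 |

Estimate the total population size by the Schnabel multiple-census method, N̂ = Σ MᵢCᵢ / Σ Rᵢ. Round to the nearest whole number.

Σ MᵢCᵢ = 0·883 + 883·984 + 1627·999 = 0 + 868872 + 1625373 = 2494245
Σ Rᵢ = 0 + 240 + 451 = 691
N̂ = 2494245 / 691 ≈ 3609.6 → 3610

N ≈ 3610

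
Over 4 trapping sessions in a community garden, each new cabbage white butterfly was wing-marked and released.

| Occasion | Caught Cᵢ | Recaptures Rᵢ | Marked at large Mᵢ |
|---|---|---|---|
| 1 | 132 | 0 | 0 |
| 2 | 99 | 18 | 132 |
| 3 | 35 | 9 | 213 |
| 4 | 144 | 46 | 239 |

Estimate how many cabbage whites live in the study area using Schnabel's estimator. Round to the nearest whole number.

Σ MᵢCᵢ = 0·132 + 132·99 + 213·35 + 239·144 = 0 + 13068 + 7455 + 34416 = 54939
Σ Rᵢ = 0 + 18 + 9 + 46 = 73
N̂ = 54939 / 73 ≈ 752.6 → 753

N ≈ 753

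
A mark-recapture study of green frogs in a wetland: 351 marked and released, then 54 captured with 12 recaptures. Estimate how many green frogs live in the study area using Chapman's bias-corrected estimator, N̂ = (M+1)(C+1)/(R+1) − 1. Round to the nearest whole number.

N ≈ 1488

N̂ = (351+1)(54+1)/(12+1) − 1 = 352·55/13 − 1
= 19360/13 − 1 ≈ 1489.2 − 1 ≈ 1488.2 → 1488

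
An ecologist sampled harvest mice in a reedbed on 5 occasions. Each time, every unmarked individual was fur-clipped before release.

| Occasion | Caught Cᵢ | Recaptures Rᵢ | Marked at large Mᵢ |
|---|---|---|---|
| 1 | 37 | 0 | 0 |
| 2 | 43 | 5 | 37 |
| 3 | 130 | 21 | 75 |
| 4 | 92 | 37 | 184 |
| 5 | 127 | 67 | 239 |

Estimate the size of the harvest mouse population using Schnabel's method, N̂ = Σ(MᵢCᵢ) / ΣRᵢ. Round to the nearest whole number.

Σ MᵢCᵢ = 0·37 + 37·43 + 75·130 + 184·92 + 239·127 = 0 + 1591 + 9750 + 16928 + 30353 = 58622
Σ Rᵢ = 0 + 5 + 21 + 37 + 67 = 130
N̂ = 58622 / 130 ≈ 450.9 → 451

N ≈ 451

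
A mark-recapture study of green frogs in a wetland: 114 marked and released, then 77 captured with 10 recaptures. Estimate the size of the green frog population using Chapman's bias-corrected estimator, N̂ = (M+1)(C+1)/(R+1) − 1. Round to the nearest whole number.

N ≈ 814

N̂ = (114+1)(77+1)/(10+1) − 1 = 115·78/11 − 1
= 8970/11 − 1 ≈ 815.45 − 1 ≈ 814.45 → 814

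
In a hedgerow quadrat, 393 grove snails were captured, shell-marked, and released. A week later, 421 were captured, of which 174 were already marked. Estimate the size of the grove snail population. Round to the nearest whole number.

N ≈ 951

N = (393 × 421) / 174 = 165453 / 174 ≈ 950.9 → 951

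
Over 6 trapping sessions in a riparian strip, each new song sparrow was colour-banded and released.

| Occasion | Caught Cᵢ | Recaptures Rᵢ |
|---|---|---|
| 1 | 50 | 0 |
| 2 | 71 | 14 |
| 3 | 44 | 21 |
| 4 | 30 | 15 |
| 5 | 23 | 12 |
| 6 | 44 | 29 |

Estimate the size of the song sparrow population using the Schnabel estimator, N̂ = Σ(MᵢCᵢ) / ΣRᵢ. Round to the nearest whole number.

Marked at large before each occasion: Mᵢ = Σⱼ<ᵢ (Cⱼ − Rⱼ) → M1=0, M2=50, M3=107, M4=130, M5=145, M6=156
Σ MᵢCᵢ = 0·50 + 50·71 + 107·44 + 130·30 + 145·23 + 156·44 = 0 + 3550 + 4708 + 3900 + 3335 + 6864 = 22357
Σ Rᵢ = 0 + 14 + 21 + 15 + 12 + 29 = 91
N̂ = 22357 / 91 ≈ 245.7 → 246

N ≈ 246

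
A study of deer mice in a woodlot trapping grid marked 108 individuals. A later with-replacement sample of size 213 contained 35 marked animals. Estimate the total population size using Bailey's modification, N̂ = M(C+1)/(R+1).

N = 642

N̂ = 108·(213+1)/(35+1) = 108·214/36 = 23112/36 = 642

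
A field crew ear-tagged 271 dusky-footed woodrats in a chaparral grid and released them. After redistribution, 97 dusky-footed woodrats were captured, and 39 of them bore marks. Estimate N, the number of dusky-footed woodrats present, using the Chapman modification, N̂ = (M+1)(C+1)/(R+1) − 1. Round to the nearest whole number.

N ≈ 665

N̂ = (271+1)(97+1)/(39+1) − 1 = 272·98/40 − 1
= 26656/40 − 1 ≈ 666.4 − 1 ≈ 665.4 → 665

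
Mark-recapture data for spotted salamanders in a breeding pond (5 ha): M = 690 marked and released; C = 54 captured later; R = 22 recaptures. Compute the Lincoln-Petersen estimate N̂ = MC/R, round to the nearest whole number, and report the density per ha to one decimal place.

density ≈ 338.8 spotted salamanders per ha

N̂ = 690·54/22 = 37260/22 ≈ 1693.6 → 1694
Density = N̂ / area = 1694 / 5 ≈ 338.80 → 338.8 per ha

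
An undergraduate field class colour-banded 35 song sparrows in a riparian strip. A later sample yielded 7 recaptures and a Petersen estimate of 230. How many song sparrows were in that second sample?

C = 46

From N = M·C/R: C = N·R / M = 230·7 / 35 = 1610 / 35 = 46.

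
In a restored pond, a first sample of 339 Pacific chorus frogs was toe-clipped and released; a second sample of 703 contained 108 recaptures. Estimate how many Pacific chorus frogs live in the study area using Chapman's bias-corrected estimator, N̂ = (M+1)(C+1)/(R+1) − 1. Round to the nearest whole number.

N ≈ 2195

N̂ = (339+1)(703+1)/(108+1) − 1 = 340·704/109 − 1
= 239360/109 − 1 ≈ 2196.0 − 1 ≈ 2195.0 → 2195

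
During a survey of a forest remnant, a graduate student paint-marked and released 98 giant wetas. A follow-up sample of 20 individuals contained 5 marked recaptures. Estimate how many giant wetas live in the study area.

If marked individuals mix randomly, R/C ≈ M/N, giving N ≈ M·C/R.
N = (98 × 20) / 5 = 1960 / 5 = 392

N = 392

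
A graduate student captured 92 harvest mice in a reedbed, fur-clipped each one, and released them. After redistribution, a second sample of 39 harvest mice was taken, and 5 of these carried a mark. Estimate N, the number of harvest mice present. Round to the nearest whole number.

N ≈ 718

The marked fraction in the recapture sample should equal the marked fraction in the population: 5/39 = 92/N.
N = (92 × 39) / 5 = 3588 / 5 ≈ 717.6 → 718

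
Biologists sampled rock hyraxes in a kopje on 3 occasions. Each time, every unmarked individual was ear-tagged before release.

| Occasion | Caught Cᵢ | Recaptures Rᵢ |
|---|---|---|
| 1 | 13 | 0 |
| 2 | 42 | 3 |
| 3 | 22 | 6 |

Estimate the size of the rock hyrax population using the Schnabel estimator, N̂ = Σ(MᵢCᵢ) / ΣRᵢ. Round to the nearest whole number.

Marked at large before each occasion: Mᵢ = Σⱼ<ᵢ (Cⱼ − Rⱼ) → M1=0, M2=13, M3=52
Σ MᵢCᵢ = 0·13 + 13·42 + 52·22 = 0 + 546 + 1144 = 1690
Σ Rᵢ = 0 + 3 + 6 = 9
N̂ = 1690 / 9 ≈ 187.8 → 188

N ≈ 188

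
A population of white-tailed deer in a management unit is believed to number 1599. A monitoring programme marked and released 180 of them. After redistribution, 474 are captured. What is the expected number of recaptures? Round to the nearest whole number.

expected recaptures ≈ 53

The marked fraction of the population is 180/1599, so in a sample of 474 expect C·(M/N) marked.
E[R] = 180 × 474 / 1599 = 85320 / 1599 ≈ 53.4 → 53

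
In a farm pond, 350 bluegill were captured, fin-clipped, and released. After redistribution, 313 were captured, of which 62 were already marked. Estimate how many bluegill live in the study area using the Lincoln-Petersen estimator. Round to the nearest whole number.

N = (350 × 313) / 62 = 109550 / 62 ≈ 1766.9 → 1767

N ≈ 1767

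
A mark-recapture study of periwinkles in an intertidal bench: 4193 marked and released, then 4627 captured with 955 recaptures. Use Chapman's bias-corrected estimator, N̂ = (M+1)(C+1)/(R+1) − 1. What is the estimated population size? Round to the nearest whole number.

N̂ = (4193+1)(4627+1)/(955+1) − 1 = 4194·4628/956 − 1
= 19409832/956 − 1 ≈ 20303.2 − 1 ≈ 20302.2 → 20302

N ≈ 20,302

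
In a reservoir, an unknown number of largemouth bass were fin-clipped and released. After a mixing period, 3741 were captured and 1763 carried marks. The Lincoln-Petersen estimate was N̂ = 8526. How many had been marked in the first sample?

M = 4018

From N = M·C/R: M = N·R / C = 8526·1763 / 3741 = 15031338 / 3741 = 4018.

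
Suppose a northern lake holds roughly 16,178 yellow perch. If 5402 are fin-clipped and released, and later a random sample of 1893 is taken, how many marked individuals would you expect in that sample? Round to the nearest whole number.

expected recaptures ≈ 632

The marked fraction of the population is 5402/16178, so in a sample of 1893 expect C·(M/N) marked.
E[R] = 5402 × 1893 / 16178 = 10225986 / 16178 ≈ 632.1 → 632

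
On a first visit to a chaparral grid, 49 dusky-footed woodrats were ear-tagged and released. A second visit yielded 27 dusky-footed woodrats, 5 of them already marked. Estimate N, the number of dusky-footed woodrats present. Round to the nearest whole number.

N ≈ 265

If marked individuals mix randomly, R/C ≈ M/N, giving N ≈ M·C/R.
N = (49 × 27) / 5 = 1323 / 5 ≈ 264.6 → 265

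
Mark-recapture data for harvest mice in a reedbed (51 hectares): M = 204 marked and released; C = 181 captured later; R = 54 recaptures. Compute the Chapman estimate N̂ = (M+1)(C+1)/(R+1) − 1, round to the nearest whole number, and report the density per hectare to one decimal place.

N̂ = 205·182/55 − 1 = 37310/55 − 1 ≈ 677.4 → 677
Density = N̂ / area = 677 / 51 ≈ 13.27 → 13.3 per hectare

density ≈ 13.3 harvest mice per hectare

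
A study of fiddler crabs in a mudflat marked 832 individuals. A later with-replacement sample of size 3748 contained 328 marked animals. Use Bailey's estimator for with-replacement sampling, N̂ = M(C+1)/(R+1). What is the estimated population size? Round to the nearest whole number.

N̂ = 832·(3748+1)/(328+1) = 832·3749/329 = 3119168/329 ≈ 9480.8 → 9481

N ≈ 9481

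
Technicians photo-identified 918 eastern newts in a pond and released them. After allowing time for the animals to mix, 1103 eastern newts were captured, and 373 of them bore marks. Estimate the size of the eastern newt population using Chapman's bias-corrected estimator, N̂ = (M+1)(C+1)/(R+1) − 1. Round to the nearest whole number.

N̂ = (918+1)(1103+1)/(373+1) − 1 = 919·1104/374 − 1
= 1014576/374 − 1 ≈ 2712.8 − 1 ≈ 2711.8 → 2712

N ≈ 2712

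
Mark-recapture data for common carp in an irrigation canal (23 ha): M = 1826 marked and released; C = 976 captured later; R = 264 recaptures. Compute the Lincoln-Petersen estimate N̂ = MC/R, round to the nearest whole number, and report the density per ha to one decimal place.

N̂ = 1826·976/264 = 1782176/264 ≈ 6750.7 → 6751
Density = N̂ / area = 6751 / 23 ≈ 293.52 → 293.5 per ha

density ≈ 293.5 common carp per ha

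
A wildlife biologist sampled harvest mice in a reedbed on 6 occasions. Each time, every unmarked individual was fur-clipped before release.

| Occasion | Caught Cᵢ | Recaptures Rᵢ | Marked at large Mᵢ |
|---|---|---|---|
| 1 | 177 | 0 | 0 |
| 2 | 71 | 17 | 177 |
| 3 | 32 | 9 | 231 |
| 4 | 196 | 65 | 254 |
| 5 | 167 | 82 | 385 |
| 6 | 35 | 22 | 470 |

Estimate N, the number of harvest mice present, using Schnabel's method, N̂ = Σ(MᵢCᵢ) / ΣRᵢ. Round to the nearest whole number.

N ≈ 772

Σ MᵢCᵢ = 0·177 + 177·71 + 231·32 + 254·196 + 385·167 + 470·35 = 0 + 12567 + 7392 + 49784 + 64295 + 16450 = 150488
Σ Rᵢ = 0 + 17 + 9 + 65 + 82 + 22 = 195
N̂ = 150488 / 195 ≈ 771.7 → 772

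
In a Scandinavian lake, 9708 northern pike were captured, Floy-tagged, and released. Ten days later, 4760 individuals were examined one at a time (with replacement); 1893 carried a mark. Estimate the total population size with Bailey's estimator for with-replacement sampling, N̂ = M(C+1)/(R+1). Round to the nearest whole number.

N ≈ 24,403

N̂ = 9708·(4760+1)/(1893+1) = 9708·4761/1894 = 46219788/1894 ≈ 24403.3 → 24403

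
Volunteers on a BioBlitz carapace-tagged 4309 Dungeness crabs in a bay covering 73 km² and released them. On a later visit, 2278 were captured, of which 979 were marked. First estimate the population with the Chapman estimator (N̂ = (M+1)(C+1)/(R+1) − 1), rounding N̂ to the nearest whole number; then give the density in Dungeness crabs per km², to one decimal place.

N̂ = 4310·2279/980 − 1 = 9822490/980 − 1 ≈ 10021.9 → 10022
Density = N̂ / area = 10022 / 73 ≈ 137.29 → 137.3 per km²

density ≈ 137.3 Dungeness crabs per km²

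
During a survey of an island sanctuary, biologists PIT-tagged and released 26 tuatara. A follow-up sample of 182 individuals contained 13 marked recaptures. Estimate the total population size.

The marked fraction in the recapture sample should equal the marked fraction in the population: 13/182 = 26/N.
N = (26 × 182) / 13 = 4732 / 13 = 364

N = 364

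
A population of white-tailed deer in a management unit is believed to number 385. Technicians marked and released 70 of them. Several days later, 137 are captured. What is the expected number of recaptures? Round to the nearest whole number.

expected recaptures ≈ 25

Expected recaptures E[R] = M·C / N.
E[R] = 70 × 137 / 385 = 9590 / 385 ≈ 24.9 → 25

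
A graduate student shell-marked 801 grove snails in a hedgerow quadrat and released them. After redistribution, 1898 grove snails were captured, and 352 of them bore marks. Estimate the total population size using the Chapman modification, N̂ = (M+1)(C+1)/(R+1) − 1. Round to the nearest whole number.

N̂ = (801+1)(1898+1)/(352+1) − 1 = 802·1899/353 − 1
= 1522998/353 − 1 ≈ 4314.4 − 1 ≈ 4313.4 → 4313

N ≈ 4313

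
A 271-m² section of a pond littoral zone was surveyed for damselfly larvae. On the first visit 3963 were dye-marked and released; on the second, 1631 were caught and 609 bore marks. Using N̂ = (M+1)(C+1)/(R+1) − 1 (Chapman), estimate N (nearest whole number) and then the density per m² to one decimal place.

N̂ = 3964·1632/610 − 1 = 6469248/610 − 1 ≈ 10604.3 → 10604
Density = N̂ / area = 10604 / 271 ≈ 39.13 → 39.1 per m²

density ≈ 39.1 damselfly larvae per m²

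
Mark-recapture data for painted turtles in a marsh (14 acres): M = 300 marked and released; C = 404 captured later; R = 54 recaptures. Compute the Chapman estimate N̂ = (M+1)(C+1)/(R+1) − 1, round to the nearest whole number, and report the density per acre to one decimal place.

density ≈ 158.2 painted turtles per acre

N̂ = 301·405/55 − 1 = 121905/55 − 1 ≈ 2215.45 → 2215
Density = N̂ / area = 2215 / 14 ≈ 158.21 → 158.2 per acre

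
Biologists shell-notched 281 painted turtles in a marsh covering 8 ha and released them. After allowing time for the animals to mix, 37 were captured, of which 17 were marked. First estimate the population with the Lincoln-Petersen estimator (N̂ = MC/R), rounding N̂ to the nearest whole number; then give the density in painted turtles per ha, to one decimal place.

N̂ = 281·37/17 = 10397/17 ≈ 611.6 → 612
Density = N̂ / area = 612 / 8 ≈ 76.50 → 76.5 per ha

density ≈ 76.5 painted turtles per ha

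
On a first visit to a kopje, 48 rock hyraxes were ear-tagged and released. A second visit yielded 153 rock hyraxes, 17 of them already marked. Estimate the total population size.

N = (48 × 153) / 17 = 7344 / 17 = 432

N = 432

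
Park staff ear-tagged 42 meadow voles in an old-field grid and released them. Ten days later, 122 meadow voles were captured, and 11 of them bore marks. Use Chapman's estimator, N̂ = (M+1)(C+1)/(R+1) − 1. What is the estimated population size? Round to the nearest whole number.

N̂ = (42+1)(122+1)/(11+1) − 1 = 43·123/12 − 1
= 5289/12 − 1 ≈ 440.8 − 1 ≈ 439.8 → 440

N ≈ 440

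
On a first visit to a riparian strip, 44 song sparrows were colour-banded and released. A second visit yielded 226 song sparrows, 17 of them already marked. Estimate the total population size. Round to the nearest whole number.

The marked fraction in the recapture sample should equal the marked fraction in the population: 17/226 = 44/N.
N = (44 × 226) / 17 = 9944 / 17 ≈ 584.9 → 585

N ≈ 585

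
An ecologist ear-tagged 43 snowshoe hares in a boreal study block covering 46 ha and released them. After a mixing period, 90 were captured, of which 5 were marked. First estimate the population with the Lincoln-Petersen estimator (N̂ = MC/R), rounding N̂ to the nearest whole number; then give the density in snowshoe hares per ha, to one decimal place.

density ≈ 16.8 snowshoe hares per ha

N̂ = 43·90/5 = 3870/5 = 774
Density = N̂ / area = 774 / 46 ≈ 16.83 → 16.8 per ha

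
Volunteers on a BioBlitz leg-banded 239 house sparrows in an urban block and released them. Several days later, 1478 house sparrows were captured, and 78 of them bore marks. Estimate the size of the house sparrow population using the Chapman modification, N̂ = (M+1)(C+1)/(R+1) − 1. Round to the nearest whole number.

N ≈ 4492

N̂ = (239+1)(1478+1)/(78+1) − 1 = 240·1479/79 − 1
= 354960/79 − 1 ≈ 4493.2 − 1 ≈ 4492.2 → 4492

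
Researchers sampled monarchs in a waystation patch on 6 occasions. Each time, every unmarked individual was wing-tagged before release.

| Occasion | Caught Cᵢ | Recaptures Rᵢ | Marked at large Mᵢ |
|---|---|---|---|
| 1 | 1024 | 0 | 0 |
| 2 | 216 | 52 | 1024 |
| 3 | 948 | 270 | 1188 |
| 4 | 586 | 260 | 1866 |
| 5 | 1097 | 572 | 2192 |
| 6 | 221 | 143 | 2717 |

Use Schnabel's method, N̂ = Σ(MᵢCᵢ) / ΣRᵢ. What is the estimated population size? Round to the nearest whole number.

Σ MᵢCᵢ = 0·1024 + 1024·216 + 1188·948 + 1866·586 + 2192·1097 + 2717·221 = 0 + 221184 + 1126224 + 1093476 + 2404624 + 600457 = 5445965
Σ Rᵢ = 0 + 52 + 270 + 260 + 572 + 143 = 1297
N̂ = 5445965 / 1297 ≈ 4198.9 → 4199

N ≈ 4199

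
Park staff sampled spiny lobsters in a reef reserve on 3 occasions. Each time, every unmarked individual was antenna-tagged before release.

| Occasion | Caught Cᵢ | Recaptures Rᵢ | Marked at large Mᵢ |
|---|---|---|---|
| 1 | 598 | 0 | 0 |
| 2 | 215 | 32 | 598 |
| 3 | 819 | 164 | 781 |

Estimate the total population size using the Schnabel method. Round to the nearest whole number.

N ≈ 3919

Σ MᵢCᵢ = 0·598 + 598·215 + 781·819 = 0 + 128570 + 639639 = 768209
Σ Rᵢ = 0 + 32 + 164 = 196
N̂ = 768209 / 196 ≈ 3919.4 → 3919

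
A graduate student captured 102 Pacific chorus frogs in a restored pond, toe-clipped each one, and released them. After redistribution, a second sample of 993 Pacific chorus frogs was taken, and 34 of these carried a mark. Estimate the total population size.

N = (102 × 993) / 34 = 101286 / 34 = 2979

N = 2979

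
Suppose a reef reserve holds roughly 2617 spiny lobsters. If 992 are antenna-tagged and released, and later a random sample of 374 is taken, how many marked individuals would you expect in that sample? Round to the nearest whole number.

Expected recaptures E[R] = M·C / N.
E[R] = 992 × 374 / 2617 = 371008 / 2617 ≈ 141.8 → 142

expected recaptures ≈ 142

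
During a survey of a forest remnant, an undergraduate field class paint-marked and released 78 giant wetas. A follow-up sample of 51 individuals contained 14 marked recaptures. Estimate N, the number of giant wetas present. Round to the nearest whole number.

N ≈ 284

N = (78 × 51) / 14 = 3978 / 14 ≈ 284.1 → 284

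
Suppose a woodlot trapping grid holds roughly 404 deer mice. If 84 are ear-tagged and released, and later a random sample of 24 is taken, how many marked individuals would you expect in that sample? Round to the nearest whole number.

expected recaptures ≈ 5

The marked fraction of the population is 84/404, so in a sample of 24 expect C·(M/N) marked.
E[R] = 84 × 24 / 404 = 2016 / 404 ≈ 5.0 → 5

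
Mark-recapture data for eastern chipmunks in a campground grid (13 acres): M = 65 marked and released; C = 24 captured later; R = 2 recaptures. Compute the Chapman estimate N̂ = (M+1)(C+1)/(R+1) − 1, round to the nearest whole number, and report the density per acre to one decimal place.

density ≈ 42.2 eastern chipmunks per acre

N̂ = 66·25/3 − 1 = 1650/3 − 1 = 549
Density = N̂ / area = 549 / 13 ≈ 42.23 → 42.2 per acre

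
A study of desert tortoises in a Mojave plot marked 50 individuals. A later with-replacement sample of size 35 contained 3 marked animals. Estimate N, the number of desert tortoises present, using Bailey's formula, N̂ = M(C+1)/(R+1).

N̂ = 50·(35+1)/(3+1) = 50·36/4 = 1800/4 = 450

N = 450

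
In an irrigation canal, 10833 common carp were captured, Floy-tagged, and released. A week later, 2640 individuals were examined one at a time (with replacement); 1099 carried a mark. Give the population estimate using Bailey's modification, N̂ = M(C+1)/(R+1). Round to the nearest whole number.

N ≈ 26,009

N̂ = 10833·(2640+1)/(1099+1) = 10833·2641/1100 = 28609953/1100 ≈ 26009.0 → 26009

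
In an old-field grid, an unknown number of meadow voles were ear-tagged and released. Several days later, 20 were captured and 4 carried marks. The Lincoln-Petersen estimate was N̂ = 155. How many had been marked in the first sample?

M = 31

From N = M·C/R: M = N·R / C = 155·4 / 20 = 620 / 20 = 31.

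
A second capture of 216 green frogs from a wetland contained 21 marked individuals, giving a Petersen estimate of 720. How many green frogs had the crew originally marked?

From N = M·C/R: M = N·R / C = 720·21 / 216 = 15120 / 216 = 70.

M = 70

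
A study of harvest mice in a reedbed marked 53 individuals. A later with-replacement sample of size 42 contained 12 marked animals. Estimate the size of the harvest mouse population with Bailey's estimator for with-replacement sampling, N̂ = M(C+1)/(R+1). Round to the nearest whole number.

N̂ = 53·(42+1)/(12+1) = 53·43/13 = 2279/13 ≈ 175.3 → 175

N ≈ 175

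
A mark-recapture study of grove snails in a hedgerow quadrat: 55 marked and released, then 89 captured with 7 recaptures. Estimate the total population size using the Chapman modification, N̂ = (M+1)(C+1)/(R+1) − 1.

N = 629

N̂ = (55+1)(89+1)/(7+1) − 1 = 56·90/8 − 1
= 5040/8 − 1 = 630 − 1 = 629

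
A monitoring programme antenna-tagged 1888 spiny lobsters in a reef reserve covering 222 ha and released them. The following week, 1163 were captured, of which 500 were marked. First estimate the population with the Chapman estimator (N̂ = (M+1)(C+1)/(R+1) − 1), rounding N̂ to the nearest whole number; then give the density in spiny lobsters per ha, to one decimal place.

density ≈ 19.8 spiny lobsters per ha

N̂ = 1889·1164/501 − 1 = 2198796/501 − 1 ≈ 4387.8 → 4388
Density = N̂ / area = 4388 / 222 ≈ 19.77 → 19.8 per ha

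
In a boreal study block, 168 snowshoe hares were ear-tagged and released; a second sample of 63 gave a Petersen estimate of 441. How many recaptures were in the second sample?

From N = M·C/R: R = M·C / N = 168·63 / 441 = 10584 / 441 = 24.

R = 24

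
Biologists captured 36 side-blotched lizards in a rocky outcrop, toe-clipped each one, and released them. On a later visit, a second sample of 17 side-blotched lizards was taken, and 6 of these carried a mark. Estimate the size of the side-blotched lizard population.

N = 102

If marked individuals mix randomly, R/C ≈ M/N, giving N ≈ M·C/R.
N = (36 × 17) / 6 = 612 / 6 = 102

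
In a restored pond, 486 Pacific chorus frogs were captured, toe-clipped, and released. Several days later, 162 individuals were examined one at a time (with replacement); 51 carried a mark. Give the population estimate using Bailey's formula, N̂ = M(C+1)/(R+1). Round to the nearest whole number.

N ≈ 1523

N̂ = 486·(162+1)/(51+1) = 486·163/52 = 79218/52 ≈ 1523.4 → 1523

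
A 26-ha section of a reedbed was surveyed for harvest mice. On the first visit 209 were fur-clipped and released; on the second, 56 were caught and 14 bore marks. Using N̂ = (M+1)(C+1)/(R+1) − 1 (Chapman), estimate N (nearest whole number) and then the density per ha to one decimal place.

N̂ = 210·57/15 − 1 = 11970/15 − 1 = 797
Density = N̂ / area = 797 / 26 ≈ 30.65 → 30.7 per ha

density ≈ 30.7 harvest mice per ha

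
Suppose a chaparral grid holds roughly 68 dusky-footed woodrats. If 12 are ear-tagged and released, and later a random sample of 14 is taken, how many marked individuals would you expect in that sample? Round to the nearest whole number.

Expected recaptures E[R] = M·C / N.
E[R] = 12 × 14 / 68 = 168 / 68 ≈ 2.47 → 2

expected recaptures ≈ 2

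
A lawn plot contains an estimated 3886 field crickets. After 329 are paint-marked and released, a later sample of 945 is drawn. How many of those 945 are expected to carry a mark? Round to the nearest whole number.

expected recaptures ≈ 80

Expected recaptures E[R] = M·C / N.
E[R] = 329 × 945 / 3886 = 310905 / 3886 ≈ 80.0 → 80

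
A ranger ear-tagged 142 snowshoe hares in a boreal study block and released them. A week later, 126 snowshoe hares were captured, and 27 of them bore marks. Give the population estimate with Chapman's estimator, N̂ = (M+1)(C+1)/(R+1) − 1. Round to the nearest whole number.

N̂ = (142+1)(126+1)/(27+1) − 1 = 143·127/28 − 1
= 18161/28 − 1 ≈ 648.6 − 1 ≈ 647.6 → 648

N ≈ 648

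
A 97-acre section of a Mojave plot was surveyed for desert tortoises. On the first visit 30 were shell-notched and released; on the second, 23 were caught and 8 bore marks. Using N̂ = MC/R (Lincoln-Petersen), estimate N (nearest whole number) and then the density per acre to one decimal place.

density ≈ 0.9 desert tortoises per acre

N̂ = 30·23/8 = 690/8 ≈ 86.2 → 86
Density = N̂ / area = 86 / 97 ≈ 0.89 → 0.9 per acre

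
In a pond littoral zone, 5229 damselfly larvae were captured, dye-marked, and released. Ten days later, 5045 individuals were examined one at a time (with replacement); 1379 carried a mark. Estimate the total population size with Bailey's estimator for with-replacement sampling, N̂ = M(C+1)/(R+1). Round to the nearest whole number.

N̂ = 5229·(5045+1)/(1379+1) = 5229·5046/1380 = 26385534/1380 ≈ 19120.0 → 19120

N ≈ 19,120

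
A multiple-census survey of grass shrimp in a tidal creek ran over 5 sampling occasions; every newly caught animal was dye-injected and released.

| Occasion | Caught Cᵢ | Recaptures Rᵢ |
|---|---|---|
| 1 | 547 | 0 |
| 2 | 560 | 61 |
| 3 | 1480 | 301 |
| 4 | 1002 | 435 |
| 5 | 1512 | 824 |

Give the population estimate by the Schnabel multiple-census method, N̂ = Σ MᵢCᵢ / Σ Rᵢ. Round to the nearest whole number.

N ≈ 5124

Marked at large before each occasion: Mᵢ = Σⱼ<ᵢ (Cⱼ − Rⱼ) → M1=0, M2=547, M3=1046, M4=2225, M5=2792
Σ MᵢCᵢ = 0·547 + 547·560 + 1046·1480 + 2225·1002 + 2792·1512 = 0 + 306320 + 1548080 + 2229450 + 4221504 = 8305354
Σ Rᵢ = 0 + 61 + 301 + 435 + 824 = 1621
N̂ = 8305354 / 1621 ≈ 5123.6 → 5124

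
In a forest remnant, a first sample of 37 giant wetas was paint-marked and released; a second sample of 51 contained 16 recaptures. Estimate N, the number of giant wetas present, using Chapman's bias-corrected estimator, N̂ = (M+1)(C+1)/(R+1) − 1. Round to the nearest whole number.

N ≈ 115

N̂ = (37+1)(51+1)/(16+1) − 1 = 38·52/17 − 1
= 1976/17 − 1 ≈ 116.2 − 1 ≈ 115.2 → 115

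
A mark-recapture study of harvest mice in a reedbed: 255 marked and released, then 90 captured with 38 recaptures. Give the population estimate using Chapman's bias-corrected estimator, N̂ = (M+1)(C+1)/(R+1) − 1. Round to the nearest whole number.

N̂ = (255+1)(90+1)/(38+1) − 1 = 256·91/39 − 1
= 23296/39 − 1 ≈ 597.3 − 1 ≈ 596.3 → 596

N ≈ 596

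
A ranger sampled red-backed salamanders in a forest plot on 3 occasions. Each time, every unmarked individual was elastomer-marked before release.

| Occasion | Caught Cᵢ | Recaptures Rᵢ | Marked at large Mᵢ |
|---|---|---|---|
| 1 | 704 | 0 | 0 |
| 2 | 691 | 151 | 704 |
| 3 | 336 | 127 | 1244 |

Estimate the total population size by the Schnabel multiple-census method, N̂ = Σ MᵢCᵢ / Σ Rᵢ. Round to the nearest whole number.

N ≈ 3253

Σ MᵢCᵢ = 0·704 + 704·691 + 1244·336 = 0 + 486464 + 417984 = 904448
Σ Rᵢ = 0 + 151 + 127 = 278
N̂ = 904448 / 278 ≈ 3253.4 → 3253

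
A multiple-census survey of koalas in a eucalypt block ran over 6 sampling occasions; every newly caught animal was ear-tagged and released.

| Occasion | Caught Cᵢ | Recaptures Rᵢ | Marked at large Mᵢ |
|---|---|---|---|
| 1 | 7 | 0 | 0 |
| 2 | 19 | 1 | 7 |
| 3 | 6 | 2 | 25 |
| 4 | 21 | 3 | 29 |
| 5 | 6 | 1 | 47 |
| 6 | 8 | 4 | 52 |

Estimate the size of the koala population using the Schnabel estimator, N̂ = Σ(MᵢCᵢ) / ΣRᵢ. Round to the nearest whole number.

N ≈ 145

Σ MᵢCᵢ = 0·7 + 7·19 + 25·6 + 29·21 + 47·6 + 52·8 = 0 + 133 + 150 + 609 + 282 + 416 = 1590
Σ Rᵢ = 0 + 1 + 2 + 3 + 1 + 4 = 11
N̂ = 1590 / 11 ≈ 144.5 → 145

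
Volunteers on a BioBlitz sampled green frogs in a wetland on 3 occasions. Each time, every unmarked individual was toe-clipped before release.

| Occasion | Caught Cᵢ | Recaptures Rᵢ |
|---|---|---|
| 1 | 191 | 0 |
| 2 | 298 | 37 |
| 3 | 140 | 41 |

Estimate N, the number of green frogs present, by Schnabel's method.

Marked at large before each occasion: Mᵢ = Σⱼ<ᵢ (Cⱼ − Rⱼ) → M1=0, M2=191, M3=452
Σ MᵢCᵢ = 0·191 + 191·298 + 452·140 = 0 + 56918 + 63280 = 120198
Σ Rᵢ = 0 + 37 + 41 = 78
N̂ = 120198 / 78 = 1541

N = 1541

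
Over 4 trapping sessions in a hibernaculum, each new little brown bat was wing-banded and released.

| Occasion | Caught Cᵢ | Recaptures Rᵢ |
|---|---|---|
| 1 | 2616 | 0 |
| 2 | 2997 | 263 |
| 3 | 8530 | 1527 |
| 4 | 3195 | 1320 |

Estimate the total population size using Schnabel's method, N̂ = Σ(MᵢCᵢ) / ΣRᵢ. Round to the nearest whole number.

Marked at large before each occasion: Mᵢ = Σⱼ<ᵢ (Cⱼ − Rⱼ) → M1=0, M2=2616, M3=5350, M4=12353
Σ MᵢCᵢ = 0·2616 + 2616·2997 + 5350·8530 + 12353·3195 = 0 + 7840152 + 45635500 + 39467835 = 92943487
Σ Rᵢ = 0 + 263 + 1527 + 1320 = 3110
N̂ = 92943487 / 3110 ≈ 29885.4 → 29885

N ≈ 29,885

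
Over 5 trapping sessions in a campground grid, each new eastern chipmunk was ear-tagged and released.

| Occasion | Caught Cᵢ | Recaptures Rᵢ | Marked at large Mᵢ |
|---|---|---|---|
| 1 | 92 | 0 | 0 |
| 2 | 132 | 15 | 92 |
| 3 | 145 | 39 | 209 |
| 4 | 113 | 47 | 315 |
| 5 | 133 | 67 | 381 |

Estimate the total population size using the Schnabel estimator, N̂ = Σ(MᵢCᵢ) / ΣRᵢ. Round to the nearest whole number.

N ≈ 766

Σ MᵢCᵢ = 0·92 + 92·132 + 209·145 + 315·113 + 381·133 = 0 + 12144 + 30305 + 35595 + 50673 = 128717
Σ Rᵢ = 0 + 15 + 39 + 47 + 67 = 168
N̂ = 128717 / 168 ≈ 766.2 → 766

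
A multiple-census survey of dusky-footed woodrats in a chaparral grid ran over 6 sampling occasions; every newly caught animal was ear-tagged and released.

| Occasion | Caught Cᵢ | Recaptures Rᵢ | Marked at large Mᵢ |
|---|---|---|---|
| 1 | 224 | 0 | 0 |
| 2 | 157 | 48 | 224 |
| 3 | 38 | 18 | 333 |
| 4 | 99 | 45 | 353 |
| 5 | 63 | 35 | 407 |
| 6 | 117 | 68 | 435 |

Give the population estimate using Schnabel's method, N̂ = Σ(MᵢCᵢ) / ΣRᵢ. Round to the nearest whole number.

N ≈ 744

Σ MᵢCᵢ = 0·224 + 224·157 + 333·38 + 353·99 + 407·63 + 435·117 = 0 + 35168 + 12654 + 34947 + 25641 + 50895 = 159305
Σ Rᵢ = 0 + 48 + 18 + 45 + 35 + 68 = 214
N̂ = 159305 / 214 ≈ 744.4 → 744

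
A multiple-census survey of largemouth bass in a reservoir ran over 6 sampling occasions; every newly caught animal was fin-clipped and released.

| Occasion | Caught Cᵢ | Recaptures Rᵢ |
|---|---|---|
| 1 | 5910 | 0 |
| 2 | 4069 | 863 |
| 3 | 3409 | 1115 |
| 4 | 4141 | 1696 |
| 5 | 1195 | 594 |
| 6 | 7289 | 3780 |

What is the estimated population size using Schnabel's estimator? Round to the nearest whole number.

Marked at large before each occasion: Mᵢ = Σⱼ<ᵢ (Cⱼ − Rⱼ) → M1=0, M2=5910, M3=9116, M4=11410, M5=13855, M6=14456
Σ MᵢCᵢ = 0·5910 + 5910·4069 + 9116·3409 + 11410·4141 + 13855·1195 + 14456·7289 = 0 + 24047790 + 31076444 + 47248810 + 16556725 + 105369784 = 224299553
Σ Rᵢ = 0 + 863 + 1115 + 1696 + 594 + 3780 = 8048
N̂ = 224299553 / 8048 ≈ 27870.2 → 27870

N ≈ 27,870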